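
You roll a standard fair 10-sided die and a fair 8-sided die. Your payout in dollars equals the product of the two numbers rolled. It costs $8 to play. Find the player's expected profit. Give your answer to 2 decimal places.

Distribution of the product of the two numbers rolled: 1 w.p. 1/80, 2 w.p. 1/40, 3 w.p. 1/40, 4 w.p. 3/80, 5 w.p. 1/40, 6 w.p. 1/20, …
E[payout] = (1/80)·1 + (1/40)·2 + (1/40)·3 + (3/80)·4 + (1/40)·5 + (1/20)·6 + (1/40)·7 + (1/20)·8 + (1/40)·9 + (3/80)·10 + (1/20)·12 + (1/40)·14 + (1/40)·15 + (3/80)·16 + (3/80)·18 + (3/80)·20 + (1/40)·21 + (1/20)·24 + (1/80)·25 + (1/80)·27 + (1/40)·28 + (3/80)·30 + (1/40)·32 + (1/40)·35 + (1/40)·36 + (3/80)·40 + (1/40)·42 + (1/80)·45 + (1/40)·48 + (1/80)·49 + (1/80)·50 + (1/80)·54 + (1/40)·56 + (1/80)·60 + (1/80)·63 + (1/80)·64 + (1/80)·70 + (1/80)·72 + (1/80)·80 = 99/4
Expected profit = 99/4 − 8 = 67/4 ≈ $16.75

$16.75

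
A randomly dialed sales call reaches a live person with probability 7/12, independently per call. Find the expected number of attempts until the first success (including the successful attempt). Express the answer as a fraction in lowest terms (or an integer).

For a geometric distribution, E[trials] = 1/p = 1/(7/12) = 12/7.

12/7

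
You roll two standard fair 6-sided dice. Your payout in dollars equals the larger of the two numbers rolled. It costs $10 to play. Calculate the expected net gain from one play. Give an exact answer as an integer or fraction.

Distribution of the larger of the two numbers rolled: 1 w.p. 1/36, 2 w.p. 1/12, 3 w.p. 5/36, 4 w.p. 7/36, 5 w.p. 1/4, 6 w.p. 11/36
E[payout] = (1/36)·1 + (1/12)·2 + (5/36)·3 + (7/36)·4 + (1/4)·5 + (11/36)·6 = 161/36
Expected profit = 161/36 − 10 = -199/36

-199/36 dollars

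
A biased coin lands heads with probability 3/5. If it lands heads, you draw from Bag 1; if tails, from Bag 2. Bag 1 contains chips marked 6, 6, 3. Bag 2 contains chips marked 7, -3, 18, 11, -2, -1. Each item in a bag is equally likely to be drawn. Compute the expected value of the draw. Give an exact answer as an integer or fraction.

E[X | Bag 1] = (6 + 6 + 3)/3 = 5
E[X | Bag 2] = (7 − 3 + 18 + 11 − 2 − 1)/6 = 5
E[X] = (3/5)·5 + (2/5)·5 = 5

5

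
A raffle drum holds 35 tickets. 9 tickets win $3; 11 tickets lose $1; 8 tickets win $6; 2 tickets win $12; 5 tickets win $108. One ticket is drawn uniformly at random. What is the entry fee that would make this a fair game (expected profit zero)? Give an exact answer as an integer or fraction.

628/35 dollars

E[payout] = (9/35)·3 + (11/35)·(-1) + (8/35)·6 + (2/35)·12 + (5/35)·108 = 628/35
Fair fee = E[payout] = 628/35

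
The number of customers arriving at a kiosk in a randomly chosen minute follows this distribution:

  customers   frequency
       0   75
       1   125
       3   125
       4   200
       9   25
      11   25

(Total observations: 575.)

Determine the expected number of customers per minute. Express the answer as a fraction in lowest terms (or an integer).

Total = 575, so P(customers=0) = 75/575, etc.
E[X] = (3/23)·0 + (5/23)·1 + (5/23)·3 + (8/23)·4 + (1/23)·9 + (1/23)·11
     = 72/23

72/23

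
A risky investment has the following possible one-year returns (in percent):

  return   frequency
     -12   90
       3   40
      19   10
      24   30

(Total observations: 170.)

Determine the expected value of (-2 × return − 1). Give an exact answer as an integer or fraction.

Total = 170, so P(return=-12) = 90/170, etc.
E[-2x-1] = (9/17)·23 + (4/17)·(-7) + (1/17)·(-39) + (3/17)·(-49)
     = -7/17

-7/17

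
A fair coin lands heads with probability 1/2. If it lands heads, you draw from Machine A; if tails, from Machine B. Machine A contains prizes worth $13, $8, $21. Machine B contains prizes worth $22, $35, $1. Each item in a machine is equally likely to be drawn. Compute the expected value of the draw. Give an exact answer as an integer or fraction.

50/3 dollars

E[X | Machine A] = (13 + 8 + 21)/3 = 14
E[X | Machine B] = (22 + 35 + 1)/3 = 58/3
E[X] = (1/2)·14 + (1/2)·58/3 = 50/3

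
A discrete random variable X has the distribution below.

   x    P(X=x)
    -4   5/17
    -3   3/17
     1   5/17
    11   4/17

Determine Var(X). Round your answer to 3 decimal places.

33.675

E[X] = (5/17)·(-4) + (3/17)·(-3) + (5/17)·1 + (4/17)·11 = 20/17
E[X²] = (5/17)·16 + (3/17)·9 + (5/17)·1 + (4/17)·121 = 596/17
Var(X) = 596/17 − (20/17)² = 9732/289 ≈ 33.675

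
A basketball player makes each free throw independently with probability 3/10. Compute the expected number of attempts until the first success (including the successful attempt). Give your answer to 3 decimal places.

3.333

For a geometric distribution, E[trials] = 1/p = 1/(3/10) = 10/3.
≈ 3.333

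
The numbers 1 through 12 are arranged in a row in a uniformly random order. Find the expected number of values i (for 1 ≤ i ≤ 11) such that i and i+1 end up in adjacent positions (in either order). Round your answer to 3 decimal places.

1.833

For each i ∈ {1,…,11}, let Xᵢ = 1 if i and i+1 are adjacent. P(Xᵢ=1) = 2·(12−1)!/12! = 2/12.
By linearity, E[ΣXᵢ] = (11)·(2/12) = 11/6.
≈ 1.833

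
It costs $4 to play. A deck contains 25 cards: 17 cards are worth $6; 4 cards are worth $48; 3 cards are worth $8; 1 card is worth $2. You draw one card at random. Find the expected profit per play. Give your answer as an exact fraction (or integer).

E[payout] = (17/25)·6 + (4/25)·48 + (3/25)·8 + (1/25)·2 = 64/5
Expected profit = 64/5 − 4 = 44/5

44/5 dollars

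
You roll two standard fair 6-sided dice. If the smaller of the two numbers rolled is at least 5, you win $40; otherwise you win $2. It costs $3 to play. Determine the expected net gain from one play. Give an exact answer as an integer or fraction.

E[payout] = (8/9)·2 + (1/9)·40 = 56/9
Expected profit = 56/9 − 3 = 29/9

29/9 dollars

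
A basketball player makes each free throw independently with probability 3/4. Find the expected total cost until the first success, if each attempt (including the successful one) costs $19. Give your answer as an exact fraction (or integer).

E[#attempts] = 1/p = 4/3; E[cost] = 19·4/3 = 76/3.

76/3 dollars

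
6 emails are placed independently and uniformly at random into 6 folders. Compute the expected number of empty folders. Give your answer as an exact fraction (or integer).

15625/7776

Let Xⱼ=1 if folder j is empty. P(Xⱼ=1) = ((6-1)/6)^6 = 15625/46656.
By linearity, E[#empty] = 6·15625/46656 = 15625/7776.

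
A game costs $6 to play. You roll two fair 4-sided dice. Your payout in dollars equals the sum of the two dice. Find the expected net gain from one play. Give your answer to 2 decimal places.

-$1.00

Distribution of the sum of the two dice: 2 w.p. 1/16, 3 w.p. 1/8, 4 w.p. 3/16, 5 w.p. 1/4, 6 w.p. 3/16, 7 w.p. 1/8, …
E[payout] = (1/16)·2 + (1/8)·3 + (3/16)·4 + (1/4)·5 + (3/16)·6 + (1/8)·7 + (1/16)·8 = 5
Expected profit = 5 − 6 = -1 ≈ -$1.00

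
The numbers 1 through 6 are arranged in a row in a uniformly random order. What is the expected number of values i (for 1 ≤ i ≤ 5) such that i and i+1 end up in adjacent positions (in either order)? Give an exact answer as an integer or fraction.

For each i ∈ {1,…,5}, let Xᵢ = 1 if i and i+1 are adjacent. P(Xᵢ=1) = 2·(6−1)!/6! = 2/6.
By linearity, E[ΣXᵢ] = (5)·(2/6) = 5/3.

5/3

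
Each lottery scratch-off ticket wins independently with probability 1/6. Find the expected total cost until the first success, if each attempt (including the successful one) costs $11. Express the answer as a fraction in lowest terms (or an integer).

E[#attempts] = 1/p = 6; E[cost] = 11·6 = 66.

$66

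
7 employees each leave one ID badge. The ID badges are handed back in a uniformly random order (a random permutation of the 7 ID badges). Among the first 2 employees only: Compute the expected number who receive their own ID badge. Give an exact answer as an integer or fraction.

Let Xᵢ = 1 if person i gets their own ID badge. For each i, P(Xᵢ=1) = 1/7.
By linearity of expectation, E[X₁+…+X_2] = 2·(1/7) = 2/7.

2/7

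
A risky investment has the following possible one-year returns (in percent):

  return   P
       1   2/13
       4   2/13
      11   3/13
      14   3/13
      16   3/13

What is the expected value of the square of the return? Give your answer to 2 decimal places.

134.85

E[X²] = (2/13)·1 + (2/13)·16 + (3/13)·121 + (3/13)·196 + (3/13)·256
     = 1753/13 ≈ 134.85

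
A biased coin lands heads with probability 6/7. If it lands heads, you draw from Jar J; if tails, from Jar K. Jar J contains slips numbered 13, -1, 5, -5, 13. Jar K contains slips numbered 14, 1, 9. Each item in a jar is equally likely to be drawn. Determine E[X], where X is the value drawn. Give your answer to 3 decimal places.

E[X | Jar J] = (13 − 1 + 5 − 5 + 13)/5 = 5
E[X | Jar K] = (14 + 1 + 9)/3 = 8
E[X] = (6/7)·5 + (1/7)·8 = 38/7 ≈ 5.429

5.429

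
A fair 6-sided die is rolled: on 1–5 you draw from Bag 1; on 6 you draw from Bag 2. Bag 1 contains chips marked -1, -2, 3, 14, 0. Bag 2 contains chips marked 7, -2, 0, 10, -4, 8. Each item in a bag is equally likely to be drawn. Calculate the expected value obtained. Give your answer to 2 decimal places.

E[X | Bag 1] = (-1 − 2 + 3 + 14 + 0)/5 = 14/5
E[X | Bag 2] = (7 − 2 + 0 + 10 − 4 + 8)/6 = 19/6
E[X] = (5/6)·14/5 + (1/6)·19/6 = 103/36 ≈ 2.86

2.86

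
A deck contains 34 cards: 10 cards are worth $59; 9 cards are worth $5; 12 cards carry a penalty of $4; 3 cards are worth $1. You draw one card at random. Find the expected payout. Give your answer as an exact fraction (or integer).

295/17 dollars

E[payout] = (10/34)·59 + (9/34)·5 + (12/34)·(-4) + (3/34)·1 = 295/17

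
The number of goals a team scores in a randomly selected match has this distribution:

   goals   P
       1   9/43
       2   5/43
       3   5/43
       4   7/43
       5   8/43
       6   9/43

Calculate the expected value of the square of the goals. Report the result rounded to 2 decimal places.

E[X²] = (9/43)·1 + (5/43)·4 + (5/43)·9 + (7/43)·16 + (8/43)·25 + (9/43)·36
     = 710/43 ≈ 16.51

16.51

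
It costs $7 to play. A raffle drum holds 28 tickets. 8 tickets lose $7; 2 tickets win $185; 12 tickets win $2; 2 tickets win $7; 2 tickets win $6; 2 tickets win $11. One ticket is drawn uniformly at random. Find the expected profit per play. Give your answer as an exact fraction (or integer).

95/14 dollars

E[payout] = (8/28)·(-7) + (2/28)·185 + (12/28)·2 + (2/28)·7 + (2/28)·6 + (2/28)·11 = 193/14
Expected profit = 193/14 − 7 = 95/14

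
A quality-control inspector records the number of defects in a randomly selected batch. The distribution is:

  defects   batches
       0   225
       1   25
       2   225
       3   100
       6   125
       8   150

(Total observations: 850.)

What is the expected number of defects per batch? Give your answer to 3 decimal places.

3.206

Total = 850, so P(defects=0) = 225/850, etc.
E[X] = (9/34)·0 + (1/34)·1 + (9/34)·2 + (2/17)·3 + (5/34)·6 + (3/17)·8
     = 109/34 ≈ 3.206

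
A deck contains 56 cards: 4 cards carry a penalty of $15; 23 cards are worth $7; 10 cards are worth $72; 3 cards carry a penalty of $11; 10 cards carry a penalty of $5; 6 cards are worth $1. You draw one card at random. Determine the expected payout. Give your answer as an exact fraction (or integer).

93/7 dollars

E[payout] = (4/56)·(-15) + (23/56)·7 + (10/56)·72 + (3/56)·(-11) + (10/56)·(-5) + (6/56)·1 = 93/7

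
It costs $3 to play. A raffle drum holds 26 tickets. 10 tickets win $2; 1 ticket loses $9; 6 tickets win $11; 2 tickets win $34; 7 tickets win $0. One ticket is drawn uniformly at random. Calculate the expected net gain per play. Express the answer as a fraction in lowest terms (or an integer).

67/26 dollars

E[payout] = (10/26)·2 + (1/26)·(-9) + (6/26)·11 + (2/26)·34 + (7/26)·0 = 145/26
Expected profit = 145/26 − 3 = 67/26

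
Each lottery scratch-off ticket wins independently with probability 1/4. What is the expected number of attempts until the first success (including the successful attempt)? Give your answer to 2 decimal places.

4.00

For a geometric distribution, E[trials] = 1/p = 1/(1/4) = 4.
≈ 4.00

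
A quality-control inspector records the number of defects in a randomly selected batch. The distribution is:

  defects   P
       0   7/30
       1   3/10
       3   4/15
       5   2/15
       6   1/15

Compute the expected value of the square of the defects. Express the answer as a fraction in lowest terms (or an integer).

253/30

E[X²] = (7/30)·0 + (3/10)·1 + (4/15)·9 + (2/15)·25 + (1/15)·36
     = 253/30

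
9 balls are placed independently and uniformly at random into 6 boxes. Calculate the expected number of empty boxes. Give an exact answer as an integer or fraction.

1953125/1679616

Let Xⱼ=1 if box j is empty. P(Xⱼ=1) = ((6-1)/6)^9 = 1953125/10077696.
By linearity, E[#empty] = 6·1953125/10077696 = 1953125/1679616.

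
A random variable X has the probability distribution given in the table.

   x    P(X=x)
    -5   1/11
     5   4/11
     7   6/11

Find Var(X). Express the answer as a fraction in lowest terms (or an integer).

1360/121

E[X] = (1/11)·(-5) + (4/11)·5 + (6/11)·7 = 57/11
E[X²] = (1/11)·25 + (4/11)·25 + (6/11)·49 = 419/11
Var(X) = 419/11 − (57/11)² = 1360/121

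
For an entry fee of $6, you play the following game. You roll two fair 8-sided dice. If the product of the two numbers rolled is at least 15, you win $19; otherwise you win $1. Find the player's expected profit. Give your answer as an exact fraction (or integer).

E[payout] = (29/64)·1 + (35/64)·19 = 347/32
Expected profit = 347/32 − 6 = 155/32

155/32 dollars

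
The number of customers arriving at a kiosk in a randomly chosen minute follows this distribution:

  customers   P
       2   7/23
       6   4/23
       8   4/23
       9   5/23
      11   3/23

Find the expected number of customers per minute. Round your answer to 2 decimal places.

6.43

E[X] = (7/23)·2 + (4/23)·6 + (4/23)·8 + (5/23)·9 + (3/23)·11
     = 148/23 ≈ 6.43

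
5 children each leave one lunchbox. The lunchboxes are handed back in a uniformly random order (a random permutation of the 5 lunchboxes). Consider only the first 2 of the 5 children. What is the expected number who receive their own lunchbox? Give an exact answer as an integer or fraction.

Let Xᵢ = 1 if person i gets their own lunchbox. For each i, P(Xᵢ=1) = 1/5.
By linearity of expectation, E[X₁+…+X_2] = 2·(1/5) = 2/5.

2/5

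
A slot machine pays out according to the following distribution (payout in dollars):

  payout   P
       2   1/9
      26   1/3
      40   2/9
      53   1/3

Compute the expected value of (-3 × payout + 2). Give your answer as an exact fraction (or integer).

-313/3

E[-3x+2] = (1/9)·(-4) + (1/3)·(-76) + (2/9)·(-118) + (1/3)·(-157)
     = -313/3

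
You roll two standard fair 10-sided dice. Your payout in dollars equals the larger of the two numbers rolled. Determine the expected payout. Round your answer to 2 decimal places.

$7.15

Distribution of the larger of the two numbers rolled: 1 w.p. 1/100, 2 w.p. 3/100, 3 w.p. 1/20, 4 w.p. 7/100, 5 w.p. 9/100, 6 w.p. 11/100, …
E[payout] = (1/100)·1 + (3/100)·2 + (1/20)·3 + (7/100)·4 + (9/100)·5 + (11/100)·6 + (13/100)·7 + (3/20)·8 + (17/100)·9 + (19/100)·10 = 143/20
≈ $7.15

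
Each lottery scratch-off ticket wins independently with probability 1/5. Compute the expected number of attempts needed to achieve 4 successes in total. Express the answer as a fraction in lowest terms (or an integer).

20

By linearity (sum of 4 independent geometric waits), E[trials] = 4/p = 4/(1/5) = 20.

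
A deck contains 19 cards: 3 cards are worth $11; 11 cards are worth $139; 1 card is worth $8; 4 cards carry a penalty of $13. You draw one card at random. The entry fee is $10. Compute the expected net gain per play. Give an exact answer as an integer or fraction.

1328/19 dollars

E[payout] = (3/19)·11 + (11/19)·139 + (1/19)·8 + (4/19)·(-13) = 1518/19
Expected profit = 1518/19 − 10 = 1328/19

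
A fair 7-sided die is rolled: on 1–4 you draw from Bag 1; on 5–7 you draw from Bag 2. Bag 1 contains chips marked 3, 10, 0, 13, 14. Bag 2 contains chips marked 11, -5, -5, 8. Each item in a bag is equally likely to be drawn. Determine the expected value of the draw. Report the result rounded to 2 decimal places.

5.54

E[X | Bag 1] = (3 + 10 + 0 + 13 + 14)/5 = 8
E[X | Bag 2] = (11 − 5 − 5 + 8)/4 = 9/4
E[X] = (4/7)·8 + (3/7)·9/4 = 155/28 ≈ 5.54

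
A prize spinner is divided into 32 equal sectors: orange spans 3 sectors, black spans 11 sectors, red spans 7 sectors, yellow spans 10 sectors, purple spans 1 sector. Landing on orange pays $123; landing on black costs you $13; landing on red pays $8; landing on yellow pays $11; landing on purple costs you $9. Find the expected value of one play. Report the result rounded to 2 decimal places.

$11.97

E[payout] = (3/32)·123 + (11/32)·(-13) + (7/32)·8 + (10/32)·11 + (1/32)·(-9) = 383/32
≈ $11.97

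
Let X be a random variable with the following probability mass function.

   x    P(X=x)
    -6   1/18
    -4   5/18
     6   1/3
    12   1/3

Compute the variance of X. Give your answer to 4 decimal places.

E[X] = (1/18)·(-6) + (5/18)·(-4) + (1/3)·6 + (1/3)·12 = 41/9
E[X²] = (1/18)·36 + (5/18)·16 + (1/3)·36 + (1/3)·144 = 598/9
Var(X) = 598/9 − (41/9)² = 3701/81 ≈ 45.6914

45.6914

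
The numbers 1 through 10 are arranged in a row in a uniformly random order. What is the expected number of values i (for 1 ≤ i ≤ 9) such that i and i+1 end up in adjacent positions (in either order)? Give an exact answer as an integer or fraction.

9/5

For each i ∈ {1,…,9}, let Xᵢ = 1 if i and i+1 are adjacent. P(Xᵢ=1) = 2·(10−1)!/10! = 2/10.
By linearity, E[ΣXᵢ] = (9)·(2/10) = 9/5.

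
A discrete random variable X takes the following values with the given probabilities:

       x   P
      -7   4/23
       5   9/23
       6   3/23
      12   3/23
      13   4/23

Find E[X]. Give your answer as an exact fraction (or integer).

123/23

E[X] = (4/23)·(-7) + (9/23)·5 + (3/23)·6 + (3/23)·12 + (4/23)·13
     = 123/23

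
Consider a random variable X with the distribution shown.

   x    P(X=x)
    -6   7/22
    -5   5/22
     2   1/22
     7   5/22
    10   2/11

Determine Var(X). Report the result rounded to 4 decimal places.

E[X] = (7/22)·(-6) + (5/22)·(-5) + (1/22)·2 + (5/22)·7 + (2/11)·10 = 5/11
E[X²] = (7/22)·36 + (5/22)·25 + (1/22)·4 + (5/22)·49 + (2/11)·100 = 513/11
Var(X) = 513/11 − (5/11)² = 5618/121 ≈ 46.4298

46.4298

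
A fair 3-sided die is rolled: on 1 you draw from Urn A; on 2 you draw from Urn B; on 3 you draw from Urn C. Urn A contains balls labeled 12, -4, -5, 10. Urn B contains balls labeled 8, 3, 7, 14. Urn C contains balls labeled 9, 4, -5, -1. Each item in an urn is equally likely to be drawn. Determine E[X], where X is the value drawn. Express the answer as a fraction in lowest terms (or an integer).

E[X | Urn A] = (12 − 4 − 5 + 10)/4 = 13/4
E[X | Urn B] = (8 + 3 + 7 + 14)/4 = 8
E[X | Urn C] = (9 + 4 − 5 − 1)/4 = 7/4
E[X] = (1/3)·13/4 + (1/3)·8 + (1/3)·7/4 = 13/3

13/3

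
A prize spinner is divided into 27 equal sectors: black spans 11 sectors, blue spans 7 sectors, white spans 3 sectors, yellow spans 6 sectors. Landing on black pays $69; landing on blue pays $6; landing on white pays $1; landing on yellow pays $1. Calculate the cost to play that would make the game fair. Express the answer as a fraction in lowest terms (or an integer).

E[payout] = (11/27)·69 + (7/27)·6 + (3/27)·1 + (6/27)·1 = 30
Fair fee = E[payout] = 30

$30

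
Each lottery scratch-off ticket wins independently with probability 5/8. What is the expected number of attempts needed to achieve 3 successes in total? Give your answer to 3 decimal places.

4.800

By linearity (sum of 3 independent geometric waits), E[trials] = 3/p = 3/(5/8) = 24/5.
≈ 4.800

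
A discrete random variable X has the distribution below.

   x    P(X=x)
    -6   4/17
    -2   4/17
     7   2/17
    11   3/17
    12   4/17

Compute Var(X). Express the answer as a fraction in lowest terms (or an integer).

16380/289

E[X] = (4/17)·(-6) + (4/17)·(-2) + (2/17)·7 + (3/17)·11 + (4/17)·12 = 63/17
E[X²] = (4/17)·36 + (4/17)·4 + (2/17)·49 + (3/17)·121 + (4/17)·144 = 1197/17
Var(X) = 1197/17 − (63/17)² = 16380/289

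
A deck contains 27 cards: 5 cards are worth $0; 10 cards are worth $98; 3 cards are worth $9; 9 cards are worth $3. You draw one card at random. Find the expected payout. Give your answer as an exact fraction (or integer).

E[payout] = (5/27)·0 + (10/27)·98 + (3/27)·9 + (9/27)·3 = 1034/27

1034/27 dollars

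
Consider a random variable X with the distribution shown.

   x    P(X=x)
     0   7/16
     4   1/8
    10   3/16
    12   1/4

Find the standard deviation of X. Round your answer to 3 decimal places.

E[X] = 43/8, E[X²] = 227/4
Var(X) = E[X²] − (E[X])² = 227/4 − 1849/64 = 1783/64
SD(X) = √(1783/64) ≈ 5.278

5.278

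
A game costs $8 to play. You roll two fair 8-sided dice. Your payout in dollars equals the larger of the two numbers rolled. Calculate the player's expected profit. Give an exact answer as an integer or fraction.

-35/16 dollars

Distribution of the larger of the two numbers rolled: 1 w.p. 1/64, 2 w.p. 3/64, 3 w.p. 5/64, 4 w.p. 7/64, 5 w.p. 9/64, 6 w.p. 11/64, …
E[payout] = (1/64)·1 + (3/64)·2 + (5/64)·3 + (7/64)·4 + (9/64)·5 + (11/64)·6 + (13/64)·7 + (15/64)·8 = 93/16
Expected profit = 93/16 − 8 = -35/16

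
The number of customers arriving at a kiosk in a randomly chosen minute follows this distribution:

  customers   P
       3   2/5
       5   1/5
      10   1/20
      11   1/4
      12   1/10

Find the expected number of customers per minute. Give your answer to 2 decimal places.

6.65

E[X] = (2/5)·3 + (1/5)·5 + (1/20)·10 + (1/4)·11 + (1/10)·12
     = 133/20 ≈ 6.65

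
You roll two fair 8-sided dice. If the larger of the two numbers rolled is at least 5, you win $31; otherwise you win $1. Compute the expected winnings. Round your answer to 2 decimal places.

E[payout] = (1/4)·1 + (3/4)·31 = 47/2
≈ $23.50

$23.50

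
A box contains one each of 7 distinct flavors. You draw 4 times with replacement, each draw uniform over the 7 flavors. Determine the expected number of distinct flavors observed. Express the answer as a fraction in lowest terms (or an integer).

1105/343

Let Xⱼ=1 if type j appears at least once. P(Xⱼ=1) = 1 − ((7−1)/7)^4 = 1105/2401.
E[#distinct] = 7·1105/2401 = 1105/343.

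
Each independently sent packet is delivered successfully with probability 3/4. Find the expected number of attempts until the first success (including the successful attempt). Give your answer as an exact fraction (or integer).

4/3

For a geometric distribution, E[trials] = 1/p = 1/(3/4) = 4/3.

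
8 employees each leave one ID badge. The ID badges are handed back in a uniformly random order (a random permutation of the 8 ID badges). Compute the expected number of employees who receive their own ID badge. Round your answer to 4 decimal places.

Let Xᵢ = 1 if person i gets their own ID badge. For each i, P(Xᵢ=1) = 1/8.
By linearity of expectation, E[X₁+…+X_8] = 8·(1/8) = 1.
≈ 1.0000

1.0000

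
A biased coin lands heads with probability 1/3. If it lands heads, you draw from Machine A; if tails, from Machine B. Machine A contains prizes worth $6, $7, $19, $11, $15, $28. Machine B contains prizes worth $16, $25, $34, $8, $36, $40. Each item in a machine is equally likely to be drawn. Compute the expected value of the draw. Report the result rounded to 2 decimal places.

$22.44

E[X | Machine A] = (6 + 7 + 19 + 11 + 15 + 28)/6 = 43/3
E[X | Machine B] = (16 + 25 + 34 + 8 + 36 + 40)/6 = 53/2
E[X] = (1/3)·43/3 + (2/3)·53/2 = 202/9 ≈ 22.44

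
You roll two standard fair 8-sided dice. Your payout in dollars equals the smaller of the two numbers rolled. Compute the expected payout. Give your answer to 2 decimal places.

Distribution of the smaller of the two numbers rolled: 1 w.p. 15/64, 2 w.p. 13/64, 3 w.p. 11/64, 4 w.p. 9/64, 5 w.p. 7/64, 6 w.p. 5/64, …
E[payout] = (15/64)·1 + (13/64)·2 + (11/64)·3 + (9/64)·4 + (7/64)·5 + (5/64)·6 + (3/64)·7 + (1/64)·8 = 51/16
≈ $3.19

$3.19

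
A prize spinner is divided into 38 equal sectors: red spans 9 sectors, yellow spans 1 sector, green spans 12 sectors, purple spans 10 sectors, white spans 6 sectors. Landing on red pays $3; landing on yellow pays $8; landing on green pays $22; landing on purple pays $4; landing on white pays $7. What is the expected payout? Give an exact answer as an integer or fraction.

E[payout] = (9/38)·3 + (1/38)·8 + (12/38)·22 + (10/38)·4 + (6/38)·7 = 381/38

381/38 dollars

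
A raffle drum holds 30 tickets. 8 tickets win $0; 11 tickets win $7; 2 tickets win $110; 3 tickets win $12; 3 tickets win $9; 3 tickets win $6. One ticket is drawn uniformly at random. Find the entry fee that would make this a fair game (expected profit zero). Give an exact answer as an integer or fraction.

E[payout] = (8/30)·0 + (11/30)·7 + (2/30)·110 + (3/30)·12 + (3/30)·9 + (3/30)·6 = 63/5
Fair fee = E[payout] = 63/5

63/5 dollars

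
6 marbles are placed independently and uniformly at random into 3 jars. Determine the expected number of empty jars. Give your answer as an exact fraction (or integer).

Let Xⱼ=1 if jar j is empty. P(Xⱼ=1) = ((3-1)/3)^6 = 64/729.
By linearity, E[#empty] = 3·64/729 = 64/243.

64/243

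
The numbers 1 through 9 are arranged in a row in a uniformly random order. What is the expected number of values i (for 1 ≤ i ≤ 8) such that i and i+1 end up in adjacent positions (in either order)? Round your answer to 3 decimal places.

For each i ∈ {1,…,8}, let Xᵢ = 1 if i and i+1 are adjacent. P(Xᵢ=1) = 2·(9−1)!/9! = 2/9.
By linearity, E[ΣXᵢ] = (8)·(2/9) = 16/9.
≈ 1.778

1.778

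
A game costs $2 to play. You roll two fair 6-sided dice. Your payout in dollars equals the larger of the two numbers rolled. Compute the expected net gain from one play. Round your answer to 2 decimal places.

Distribution of the larger of the two numbers rolled: 1 w.p. 1/36, 2 w.p. 1/12, 3 w.p. 5/36, 4 w.p. 7/36, 5 w.p. 1/4, 6 w.p. 11/36
E[payout] = (1/36)·1 + (1/12)·2 + (5/36)·3 + (7/36)·4 + (1/4)·5 + (11/36)·6 = 161/36
Expected profit = 161/36 − 2 = 89/36 ≈ $2.47

$2.47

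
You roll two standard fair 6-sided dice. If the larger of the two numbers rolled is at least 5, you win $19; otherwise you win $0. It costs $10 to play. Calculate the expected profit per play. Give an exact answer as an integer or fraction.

5/9 dollars

E[payout] = (4/9)·0 + (5/9)·19 = 95/9
Expected profit = 95/9 − 10 = 5/9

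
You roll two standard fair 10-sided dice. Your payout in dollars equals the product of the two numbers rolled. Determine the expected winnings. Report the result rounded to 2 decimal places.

Distribution of the product of the two numbers rolled: 1 w.p. 1/100, 2 w.p. 1/50, 3 w.p. 1/50, 4 w.p. 3/100, 5 w.p. 1/50, 6 w.p. 1/25, …
E[payout] = (1/100)·1 + (1/50)·2 + (1/50)·3 + (3/100)·4 + (1/50)·5 + (1/25)·6 + (1/50)·7 + (1/25)·8 + (3/100)·9 + (1/25)·10 + (1/25)·12 + (1/50)·14 + (1/50)·15 + (3/100)·16 + (1/25)·18 + (1/25)·20 + (1/50)·21 + (1/25)·24 + (1/100)·25 + (1/50)·27 + (1/50)·28 + (1/25)·30 + (1/50)·32 + (1/50)·35 + (3/100)·36 + (1/25)·40 + (1/50)·42 + (1/50)·45 + (1/50)·48 + (1/100)·49 + (1/50)·50 + (1/50)·54 + (1/50)·56 + (1/50)·60 + (1/50)·63 + (1/100)·64 + (1/50)·70 + (1/50)·72 + (1/50)·80 + (1/100)·81 + (1/50)·90 + (1/100)·100 = 121/4
≈ $30.25

$30.25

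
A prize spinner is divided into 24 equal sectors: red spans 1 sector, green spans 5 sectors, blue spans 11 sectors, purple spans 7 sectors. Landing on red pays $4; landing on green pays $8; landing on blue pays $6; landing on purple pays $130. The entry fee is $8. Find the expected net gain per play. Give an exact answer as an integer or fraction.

E[payout] = (1/24)·4 + (5/24)·8 + (11/24)·6 + (7/24)·130 = 85/2
Expected profit = 85/2 − 8 = 69/2

69/2 dollars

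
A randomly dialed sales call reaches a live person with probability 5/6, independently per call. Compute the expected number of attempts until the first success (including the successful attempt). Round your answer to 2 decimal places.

For a geometric distribution, E[trials] = 1/p = 1/(5/6) = 6/5.
≈ 1.20

1.20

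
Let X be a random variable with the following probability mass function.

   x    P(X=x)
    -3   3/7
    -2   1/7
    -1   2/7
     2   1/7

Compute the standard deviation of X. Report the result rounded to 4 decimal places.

E[X] = -11/7, E[X²] = 37/7
Var(X) = E[X²] − (E[X])² = 37/7 − 121/49 = 138/49
SD(X) = √(138/49) ≈ 1.6782

1.6782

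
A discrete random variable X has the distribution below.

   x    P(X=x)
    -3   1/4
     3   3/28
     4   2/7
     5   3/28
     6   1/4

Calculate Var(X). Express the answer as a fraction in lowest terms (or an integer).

1333/112

E[X] = (1/4)·(-3) + (3/28)·3 + (2/7)·4 + (3/28)·5 + (1/4)·6 = 11/4
E[X²] = (1/4)·9 + (3/28)·9 + (2/7)·16 + (3/28)·25 + (1/4)·36 = 545/28
Var(X) = 545/28 − (11/4)² = 1333/112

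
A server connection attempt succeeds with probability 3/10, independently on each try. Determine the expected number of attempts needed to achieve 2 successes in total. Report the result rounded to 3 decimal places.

6.667

By linearity (sum of 2 independent geometric waits), E[trials] = 2/p = 2/(3/10) = 20/3.
≈ 6.667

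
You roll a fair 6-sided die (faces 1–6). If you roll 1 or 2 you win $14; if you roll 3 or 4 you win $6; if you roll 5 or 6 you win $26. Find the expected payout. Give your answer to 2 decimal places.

$15.33

E[payout] = (1/3)·6 + (1/3)·14 + (1/3)·26 = 46/3
≈ $15.33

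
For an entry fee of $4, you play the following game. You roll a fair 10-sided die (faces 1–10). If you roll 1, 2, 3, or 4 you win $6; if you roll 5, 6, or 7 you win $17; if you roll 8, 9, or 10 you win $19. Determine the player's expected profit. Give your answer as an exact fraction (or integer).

E[payout] = (2/5)·6 + (3/10)·17 + (3/10)·19 = 66/5
Expected profit = 66/5 − 4 = 46/5

46/5 dollars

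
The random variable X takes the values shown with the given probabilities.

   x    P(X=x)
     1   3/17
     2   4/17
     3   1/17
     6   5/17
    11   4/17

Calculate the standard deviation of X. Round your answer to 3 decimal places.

3.730

E[X] = 88/17, E[X²] = 692/17
Var(X) = E[X²] − (E[X])² = 692/17 − 7744/289 = 4020/289
SD(X) = √(4020/289) ≈ 3.730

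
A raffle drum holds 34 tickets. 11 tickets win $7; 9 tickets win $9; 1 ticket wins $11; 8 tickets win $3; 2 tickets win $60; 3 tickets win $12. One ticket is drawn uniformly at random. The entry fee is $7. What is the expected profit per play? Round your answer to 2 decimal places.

E[payout] = (11/34)·7 + (9/34)·9 + (1/34)·11 + (8/34)·3 + (2/34)·60 + (3/34)·12 = 349/34
Expected profit = 349/34 − 7 = 111/34 ≈ $3.26

$3.26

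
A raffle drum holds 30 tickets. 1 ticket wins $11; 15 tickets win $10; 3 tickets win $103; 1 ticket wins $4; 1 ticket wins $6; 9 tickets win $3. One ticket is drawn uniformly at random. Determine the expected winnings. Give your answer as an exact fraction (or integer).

169/10 dollars

E[payout] = (1/30)·11 + (15/30)·10 + (3/30)·103 + (1/30)·4 + (1/30)·6 + (9/30)·3 = 169/10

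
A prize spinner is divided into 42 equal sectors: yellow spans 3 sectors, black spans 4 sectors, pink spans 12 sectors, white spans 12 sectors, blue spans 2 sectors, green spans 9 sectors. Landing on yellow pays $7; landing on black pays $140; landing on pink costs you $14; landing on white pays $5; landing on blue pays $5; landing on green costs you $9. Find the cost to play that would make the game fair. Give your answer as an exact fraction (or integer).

E[payout] = (3/42)·7 + (4/42)·140 + (12/42)·(-14) + (12/42)·5 + (2/42)·5 + (9/42)·(-9) = 67/7
Fair fee = E[payout] = 67/7

67/7 dollars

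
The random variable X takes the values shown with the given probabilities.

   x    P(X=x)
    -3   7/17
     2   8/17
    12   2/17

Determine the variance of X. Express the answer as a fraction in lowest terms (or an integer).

6150/289

E[X] = (7/17)·(-3) + (8/17)·2 + (2/17)·12 = 19/17
E[X²] = (7/17)·9 + (8/17)·4 + (2/17)·144 = 383/17
Var(X) = 383/17 − (19/17)² = 6150/289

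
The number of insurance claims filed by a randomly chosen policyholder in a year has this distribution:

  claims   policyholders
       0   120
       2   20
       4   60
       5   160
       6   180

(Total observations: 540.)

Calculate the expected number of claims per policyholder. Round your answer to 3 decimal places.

Total = 540, so P(claims=0) = 120/540, etc.
E[X] = (2/9)·0 + (1/27)·2 + (1/9)·4 + (8/27)·5 + (1/3)·6
     = 4 ≈ 4.000

4.000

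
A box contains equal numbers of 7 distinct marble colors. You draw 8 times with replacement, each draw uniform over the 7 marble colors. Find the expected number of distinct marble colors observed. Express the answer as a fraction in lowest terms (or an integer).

Let Xⱼ=1 if type j appears at least once. P(Xⱼ=1) = 1 − ((7−1)/7)^8 = 4085185/5764801.
E[#distinct] = 7·4085185/5764801 = 4085185/823543.

4085185/823543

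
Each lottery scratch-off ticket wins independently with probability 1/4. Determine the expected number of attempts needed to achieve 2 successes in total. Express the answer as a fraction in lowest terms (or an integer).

By linearity (sum of 2 independent geometric waits), E[trials] = 2/p = 2/(1/4) = 8.

8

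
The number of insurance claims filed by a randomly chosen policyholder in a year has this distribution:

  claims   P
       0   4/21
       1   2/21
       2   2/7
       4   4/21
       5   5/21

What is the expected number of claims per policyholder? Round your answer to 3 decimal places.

2.619

E[X] = (4/21)·0 + (2/21)·1 + (2/7)·2 + (4/21)·4 + (5/21)·5
     = 55/21 ≈ 2.619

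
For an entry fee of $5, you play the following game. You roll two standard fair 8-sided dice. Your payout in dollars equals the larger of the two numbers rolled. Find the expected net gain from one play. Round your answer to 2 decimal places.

Distribution of the larger of the two numbers rolled: 1 w.p. 1/64, 2 w.p. 3/64, 3 w.p. 5/64, 4 w.p. 7/64, 5 w.p. 9/64, 6 w.p. 11/64, …
E[payout] = (1/64)·1 + (3/64)·2 + (5/64)·3 + (7/64)·4 + (9/64)·5 + (11/64)·6 + (13/64)·7 + (15/64)·8 = 93/16
Expected profit = 93/16 − 5 = 13/16 ≈ $0.81

$0.81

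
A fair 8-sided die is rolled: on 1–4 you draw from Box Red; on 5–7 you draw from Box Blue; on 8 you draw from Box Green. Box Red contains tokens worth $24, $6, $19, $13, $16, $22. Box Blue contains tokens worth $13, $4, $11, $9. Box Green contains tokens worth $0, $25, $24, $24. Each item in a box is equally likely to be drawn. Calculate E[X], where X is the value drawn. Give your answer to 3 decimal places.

E[X | Box Red] = (24 + 6 + 19 + 13 + 16 + 22)/6 = 50/3
E[X | Box Blue] = (13 + 4 + 11 + 9)/4 = 37/4
E[X | Box Green] = (0 + 25 + 24 + 24)/4 = 73/4
E[X] = (1/2)·50/3 + (3/8)·37/4 + (1/8)·73/4 = 169/12 ≈ 14.083

$14.083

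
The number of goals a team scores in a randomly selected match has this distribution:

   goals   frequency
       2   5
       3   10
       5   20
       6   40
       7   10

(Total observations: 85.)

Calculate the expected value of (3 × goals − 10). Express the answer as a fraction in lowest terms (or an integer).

100/17

Total = 85, so P(goals=2) = 5/85, etc.
E[3x-10] = (1/17)·(-4) + (2/17)·(-1) + (4/17)·5 + (8/17)·8 + (2/17)·11
     = 100/17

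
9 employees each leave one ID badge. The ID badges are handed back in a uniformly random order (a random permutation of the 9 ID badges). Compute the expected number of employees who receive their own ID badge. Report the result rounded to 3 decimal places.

Let Xᵢ = 1 if person i gets their own ID badge. For each i, P(Xᵢ=1) = 1/9.
By linearity of expectation, E[X₁+…+X_9] = 9·(1/9) = 1.
≈ 1.000

1.000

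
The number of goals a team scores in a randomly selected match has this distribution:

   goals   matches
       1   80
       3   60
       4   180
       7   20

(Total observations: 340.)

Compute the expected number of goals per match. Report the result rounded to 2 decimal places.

Total = 340, so P(goals=1) = 80/340, etc.
E[X] = (4/17)·1 + (3/17)·3 + (9/17)·4 + (1/17)·7
     = 56/17 ≈ 3.29

3.29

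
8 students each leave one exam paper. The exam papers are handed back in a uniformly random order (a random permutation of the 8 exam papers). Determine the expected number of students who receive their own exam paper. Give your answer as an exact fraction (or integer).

Let Xᵢ = 1 if person i gets their own exam paper. For each i, P(Xᵢ=1) = 1/8.
By linearity of expectation, E[X₁+…+X_8] = 8·(1/8) = 1.

1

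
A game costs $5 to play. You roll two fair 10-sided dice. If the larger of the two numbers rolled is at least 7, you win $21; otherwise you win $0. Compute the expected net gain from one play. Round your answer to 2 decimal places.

E[payout] = (9/25)·0 + (16/25)·21 = 336/25
Expected profit = 336/25 − 5 = 211/25 ≈ $8.44

$8.44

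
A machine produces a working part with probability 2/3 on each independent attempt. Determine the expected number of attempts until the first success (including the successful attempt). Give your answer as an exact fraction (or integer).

3/2

For a geometric distribution, E[trials] = 1/p = 1/(2/3) = 3/2.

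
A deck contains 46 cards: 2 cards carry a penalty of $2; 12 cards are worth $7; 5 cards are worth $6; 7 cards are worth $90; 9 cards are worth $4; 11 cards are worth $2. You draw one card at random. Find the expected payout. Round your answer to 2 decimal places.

$17.35

E[payout] = (2/46)·(-2) + (12/46)·7 + (5/46)·6 + (7/46)·90 + (9/46)·4 + (11/46)·2 = 399/23
≈ $17.35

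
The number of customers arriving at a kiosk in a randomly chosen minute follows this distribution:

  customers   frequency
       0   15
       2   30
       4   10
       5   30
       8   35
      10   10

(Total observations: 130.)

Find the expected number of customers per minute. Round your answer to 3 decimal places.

4.846

Total = 130, so P(customers=0) = 15/130, etc.
E[X] = (3/26)·0 + (3/13)·2 + (1/13)·4 + (3/13)·5 + (7/26)·8 + (1/13)·10
     = 63/13 ≈ 4.846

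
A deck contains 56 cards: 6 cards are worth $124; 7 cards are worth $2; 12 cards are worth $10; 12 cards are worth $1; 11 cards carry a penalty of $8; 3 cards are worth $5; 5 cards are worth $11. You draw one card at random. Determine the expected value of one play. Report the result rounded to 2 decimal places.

$15.57

E[payout] = (6/56)·124 + (7/56)·2 + (12/56)·10 + (12/56)·1 + (11/56)·(-8) + (3/56)·5 + (5/56)·11 = 109/7
≈ $15.57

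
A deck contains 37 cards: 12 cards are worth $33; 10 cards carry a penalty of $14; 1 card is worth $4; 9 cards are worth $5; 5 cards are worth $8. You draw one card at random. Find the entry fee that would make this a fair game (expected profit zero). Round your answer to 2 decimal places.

E[payout] = (12/37)·33 + (10/37)·(-14) + (1/37)·4 + (9/37)·5 + (5/37)·8 = 345/37
Fair fee = E[payout] = 345/37 ≈ $9.32

$9.32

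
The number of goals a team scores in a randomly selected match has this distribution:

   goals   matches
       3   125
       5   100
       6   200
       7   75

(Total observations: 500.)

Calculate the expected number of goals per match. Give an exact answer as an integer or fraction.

26/5

Total = 500, so P(goals=3) = 125/500, etc.
E[X] = (1/4)·3 + (1/5)·5 + (2/5)·6 + (3/20)·7
     = 26/5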